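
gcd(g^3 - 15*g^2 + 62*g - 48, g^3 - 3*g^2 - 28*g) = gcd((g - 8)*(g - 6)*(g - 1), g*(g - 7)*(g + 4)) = 1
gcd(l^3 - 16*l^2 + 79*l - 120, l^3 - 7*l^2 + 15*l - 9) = l - 3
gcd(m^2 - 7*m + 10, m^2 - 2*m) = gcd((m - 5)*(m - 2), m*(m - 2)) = m - 2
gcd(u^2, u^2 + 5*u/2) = u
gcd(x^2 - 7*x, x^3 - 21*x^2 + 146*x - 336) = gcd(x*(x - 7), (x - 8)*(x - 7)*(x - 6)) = x - 7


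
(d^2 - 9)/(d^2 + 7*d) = (d^2 - 9)/(d*(d + 7))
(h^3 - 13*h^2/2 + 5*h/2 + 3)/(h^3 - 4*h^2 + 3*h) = (h^2 - 11*h/2 - 3)/(h*(h - 3))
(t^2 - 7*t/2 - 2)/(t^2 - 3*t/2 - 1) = (t - 4)/(t - 2)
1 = 1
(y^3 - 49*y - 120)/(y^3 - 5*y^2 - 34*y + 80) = (y + 3)/(y - 2)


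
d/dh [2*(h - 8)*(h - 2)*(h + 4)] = 6*h^2 - 24*h - 48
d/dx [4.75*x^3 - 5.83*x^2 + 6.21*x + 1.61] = 14.25*x^2 - 11.66*x + 6.21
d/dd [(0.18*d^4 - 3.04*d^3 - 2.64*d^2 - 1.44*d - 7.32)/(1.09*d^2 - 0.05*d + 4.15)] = (0.3924*d^5 - 3.3406*d^4 + 3.292*d^3 - 36.1464*d^2 - 5.9544*d - 6.342)/(1.1881*d^4 - 0.109*d^3 + 9.0495*d^2 - 0.415*d + 17.2225)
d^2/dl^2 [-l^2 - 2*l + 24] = -2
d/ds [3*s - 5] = 3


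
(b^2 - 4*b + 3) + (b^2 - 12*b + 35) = 2*b^2 - 16*b + 38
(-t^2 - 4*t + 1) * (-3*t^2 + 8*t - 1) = 3*t^4 + 4*t^3 - 34*t^2 + 12*t - 1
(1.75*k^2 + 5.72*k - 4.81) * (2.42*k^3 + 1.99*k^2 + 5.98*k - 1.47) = 4.235*k^5 + 17.3249*k^4 + 10.2076*k^3 + 22.0612*k^2 - 37.1722*k + 7.0707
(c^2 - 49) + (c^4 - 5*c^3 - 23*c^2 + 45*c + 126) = c^4 - 5*c^3 - 22*c^2 + 45*c + 77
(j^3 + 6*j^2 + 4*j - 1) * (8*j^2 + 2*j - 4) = 8*j^5 + 50*j^4 + 40*j^3 - 24*j^2 - 18*j + 4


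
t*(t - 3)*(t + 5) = t^3 + 2*t^2 - 15*t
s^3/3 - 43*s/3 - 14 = (s/3 + 1/3)*(s - 7)*(s + 6)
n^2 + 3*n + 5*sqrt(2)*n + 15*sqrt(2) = (n + 3)*(n + 5*sqrt(2))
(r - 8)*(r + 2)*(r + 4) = r^3 - 2*r^2 - 40*r - 64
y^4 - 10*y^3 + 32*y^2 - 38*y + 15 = (y - 5)*(y - 3)*(y - 1)^2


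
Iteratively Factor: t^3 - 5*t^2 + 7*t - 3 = (t - 3)*(t^2 - 2*t + 1) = (t - 3)*(t - 1)*(t - 1)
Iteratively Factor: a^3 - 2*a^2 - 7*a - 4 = (a + 1)*(a^2 - 3*a - 4) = (a - 4)*(a + 1)*(a + 1)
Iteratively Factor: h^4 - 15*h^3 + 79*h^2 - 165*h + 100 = (h - 5)*(h^3 - 10*h^2 + 29*h - 20) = (h - 5)*(h - 4)*(h^2 - 6*h + 5) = (h - 5)*(h - 4)*(h - 1)*(h - 5)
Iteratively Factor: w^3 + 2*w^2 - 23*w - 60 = (w + 4)*(w^2 - 2*w - 15) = (w - 5)*(w + 4)*(w + 3)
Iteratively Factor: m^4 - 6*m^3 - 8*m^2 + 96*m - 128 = (m - 4)*(m^3 - 2*m^2 - 16*m + 32) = (m - 4)*(m + 4)*(m^2 - 6*m + 8) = (m - 4)*(m - 2)*(m + 4)*(m - 4)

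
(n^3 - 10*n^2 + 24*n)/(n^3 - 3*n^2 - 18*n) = (n - 4)/(n + 3)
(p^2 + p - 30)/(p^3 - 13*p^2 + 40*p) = (p + 6)/(p*(p - 8))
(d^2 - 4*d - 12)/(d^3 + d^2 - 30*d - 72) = (d + 2)/(d^2 + 7*d + 12)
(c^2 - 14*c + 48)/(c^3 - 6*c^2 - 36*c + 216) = (c - 8)/(c^2 - 36)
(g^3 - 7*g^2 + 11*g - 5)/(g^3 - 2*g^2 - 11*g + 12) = (g^2 - 6*g + 5)/(g^2 - g - 12)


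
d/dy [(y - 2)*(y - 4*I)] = 2*y - 2 - 4*I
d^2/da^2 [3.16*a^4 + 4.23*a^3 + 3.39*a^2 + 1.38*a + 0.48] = 37.92*a^2 + 25.38*a + 6.78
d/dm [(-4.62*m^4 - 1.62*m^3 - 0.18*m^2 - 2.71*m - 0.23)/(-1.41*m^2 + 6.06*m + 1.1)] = (13.0284*m^5 - 81.7074*m^4 - 39.9624*m^3 - 10.2579*m^2 - 1.0446*m - 1.5872)/(1.9881*m^4 - 17.0892*m^3 + 33.6216*m^2 + 13.332*m + 1.21)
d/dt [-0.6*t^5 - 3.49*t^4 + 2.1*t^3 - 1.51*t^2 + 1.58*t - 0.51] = -3.0*t^4 - 13.96*t^3 + 6.3*t^2 - 3.02*t + 1.58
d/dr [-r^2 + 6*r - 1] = 6 - 2*r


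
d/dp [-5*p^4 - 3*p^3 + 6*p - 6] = -20*p^3 - 9*p^2 + 6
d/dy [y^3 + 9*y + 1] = 3*y^2 + 9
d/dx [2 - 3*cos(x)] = 3*sin(x)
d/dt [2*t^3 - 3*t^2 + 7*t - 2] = 6*t^2 - 6*t + 7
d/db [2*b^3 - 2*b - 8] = 6*b^2 - 2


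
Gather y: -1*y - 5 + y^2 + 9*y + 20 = y^2 + 8*y + 15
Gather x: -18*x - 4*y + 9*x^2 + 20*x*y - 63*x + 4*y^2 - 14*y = 9*x^2 + x*(20*y - 81) + 4*y^2 - 18*y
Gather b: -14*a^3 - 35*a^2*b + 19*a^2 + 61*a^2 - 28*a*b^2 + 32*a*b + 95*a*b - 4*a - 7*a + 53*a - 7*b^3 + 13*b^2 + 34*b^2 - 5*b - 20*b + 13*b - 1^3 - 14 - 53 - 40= -14*a^3 + 80*a^2 + 42*a - 7*b^3 + b^2*(47 - 28*a) + b*(-35*a^2 + 127*a - 12) - 108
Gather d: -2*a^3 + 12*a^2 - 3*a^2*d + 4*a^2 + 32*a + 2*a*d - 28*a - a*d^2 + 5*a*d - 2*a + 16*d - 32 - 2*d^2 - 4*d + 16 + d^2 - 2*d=-2*a^3 + 16*a^2 + 2*a + d^2*(-a - 1) + d*(-3*a^2 + 7*a + 10) - 16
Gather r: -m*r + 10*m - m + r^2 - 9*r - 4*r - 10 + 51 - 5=9*m + r^2 + r*(-m - 13) + 36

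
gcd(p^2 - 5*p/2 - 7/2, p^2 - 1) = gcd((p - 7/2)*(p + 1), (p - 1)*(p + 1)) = p + 1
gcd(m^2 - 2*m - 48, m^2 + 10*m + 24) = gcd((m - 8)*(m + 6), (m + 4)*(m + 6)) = m + 6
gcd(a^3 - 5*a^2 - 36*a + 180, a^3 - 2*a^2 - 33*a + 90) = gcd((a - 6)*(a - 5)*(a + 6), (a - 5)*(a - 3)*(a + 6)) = a^2 + a - 30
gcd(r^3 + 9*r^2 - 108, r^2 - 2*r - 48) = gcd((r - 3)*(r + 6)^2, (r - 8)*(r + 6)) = r + 6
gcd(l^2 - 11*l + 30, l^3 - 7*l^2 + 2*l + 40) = l - 5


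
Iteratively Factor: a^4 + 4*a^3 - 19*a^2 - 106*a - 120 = (a + 4)*(a^3 - 19*a - 30) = (a - 5)*(a + 4)*(a^2 + 5*a + 6) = (a - 5)*(a + 2)*(a + 4)*(a + 3)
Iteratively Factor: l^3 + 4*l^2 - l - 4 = (l + 4)*(l^2 - 1) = (l - 1)*(l + 4)*(l + 1)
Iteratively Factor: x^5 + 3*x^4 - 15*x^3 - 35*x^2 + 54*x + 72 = (x + 4)*(x^4 - x^3 - 11*x^2 + 9*x + 18) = (x + 3)*(x + 4)*(x^3 - 4*x^2 + x + 6) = (x - 2)*(x + 3)*(x + 4)*(x^2 - 2*x - 3) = (x - 3)*(x - 2)*(x + 3)*(x + 4)*(x + 1)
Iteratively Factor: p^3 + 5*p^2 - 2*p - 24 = (p + 4)*(p^2 + p - 6) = (p + 3)*(p + 4)*(p - 2)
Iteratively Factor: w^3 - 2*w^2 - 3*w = (w - 3)*(w^2 + w) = (w - 3)*(w + 1)*(w)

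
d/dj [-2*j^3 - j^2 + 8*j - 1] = -6*j^2 - 2*j + 8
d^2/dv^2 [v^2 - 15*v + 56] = 2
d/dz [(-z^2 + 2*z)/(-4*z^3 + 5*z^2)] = 2*(-2*z^2 + 8*z - 5)/(z^2*(16*z^2 - 40*z + 25))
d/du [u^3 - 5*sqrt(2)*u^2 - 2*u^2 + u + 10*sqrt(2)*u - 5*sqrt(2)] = 3*u^2 - 10*sqrt(2)*u - 4*u + 1 + 10*sqrt(2)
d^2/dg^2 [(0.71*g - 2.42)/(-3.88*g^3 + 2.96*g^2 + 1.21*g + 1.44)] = (-64.131744*g^5 + 486.105024*g^4 - 463.799544*g^3 + 11.446992*g^2 + 151.2888*g - 11.069564)/(58.411072*g^9 - 133.683072*g^8 + 47.337552*g^7 - 7.58969600000002*g^6 + 84.466188*g^5 - 10.288248*g^4 - 8.579881*g^3 - 24.73848*g^2 - 7.527168*g - 2.985984)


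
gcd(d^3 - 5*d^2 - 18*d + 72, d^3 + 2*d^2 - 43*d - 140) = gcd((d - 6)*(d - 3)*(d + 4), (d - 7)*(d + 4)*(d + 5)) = d + 4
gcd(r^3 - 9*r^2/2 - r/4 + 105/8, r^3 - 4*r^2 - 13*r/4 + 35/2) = r^2 - 6*r + 35/4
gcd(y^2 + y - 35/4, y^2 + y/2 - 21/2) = y + 7/2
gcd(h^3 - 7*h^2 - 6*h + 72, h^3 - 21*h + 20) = h - 4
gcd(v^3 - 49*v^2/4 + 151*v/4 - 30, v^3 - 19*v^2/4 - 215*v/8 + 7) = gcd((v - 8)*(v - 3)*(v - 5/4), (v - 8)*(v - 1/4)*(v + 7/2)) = v - 8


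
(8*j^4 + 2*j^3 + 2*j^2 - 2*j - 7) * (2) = 16*j^4 + 4*j^3 + 4*j^2 - 4*j - 14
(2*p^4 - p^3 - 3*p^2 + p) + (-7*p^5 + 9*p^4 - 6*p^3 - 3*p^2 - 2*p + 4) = -7*p^5 + 11*p^4 - 7*p^3 - 6*p^2 - p + 4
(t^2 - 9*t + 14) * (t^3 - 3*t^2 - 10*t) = t^5 - 12*t^4 + 31*t^3 + 48*t^2 - 140*t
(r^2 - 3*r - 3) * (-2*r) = -2*r^3 + 6*r^2 + 6*r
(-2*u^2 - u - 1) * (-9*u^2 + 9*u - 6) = 18*u^4 - 9*u^3 + 12*u^2 - 3*u + 6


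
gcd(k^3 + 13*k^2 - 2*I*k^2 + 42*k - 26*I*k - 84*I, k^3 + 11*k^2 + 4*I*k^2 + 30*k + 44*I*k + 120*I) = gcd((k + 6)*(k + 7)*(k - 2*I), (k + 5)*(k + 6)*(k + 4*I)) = k + 6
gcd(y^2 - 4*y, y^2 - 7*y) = y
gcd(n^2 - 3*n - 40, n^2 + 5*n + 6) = 1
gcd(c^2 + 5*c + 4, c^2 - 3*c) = 1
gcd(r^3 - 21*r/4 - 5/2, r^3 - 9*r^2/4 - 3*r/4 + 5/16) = r^2 - 2*r - 5/4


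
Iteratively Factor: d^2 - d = (d)*(d - 1)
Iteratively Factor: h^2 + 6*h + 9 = (h + 3)*(h + 3)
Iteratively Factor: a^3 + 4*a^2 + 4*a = (a)*(a^2 + 4*a + 4) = a*(a + 2)*(a + 2)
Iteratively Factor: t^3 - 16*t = (t)*(t^2 - 16) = t*(t + 4)*(t - 4)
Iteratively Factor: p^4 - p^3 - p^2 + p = (p - 1)*(p^3 - p) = p*(p - 1)*(p^2 - 1) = p*(p - 1)^2*(p + 1)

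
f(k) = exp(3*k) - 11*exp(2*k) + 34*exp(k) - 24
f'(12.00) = 12933111886192392.03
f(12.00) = 4310940172305405.86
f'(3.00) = 16116.73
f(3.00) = 4324.28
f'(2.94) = 13076.13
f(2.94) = 3451.50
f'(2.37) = 1518.60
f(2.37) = 305.08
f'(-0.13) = 14.92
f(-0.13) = -1.95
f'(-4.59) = 0.34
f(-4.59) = -23.66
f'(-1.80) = 5.03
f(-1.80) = -18.68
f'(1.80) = 64.75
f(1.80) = 0.51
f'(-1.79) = 5.08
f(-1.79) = -18.63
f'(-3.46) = 1.05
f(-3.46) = -22.94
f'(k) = 3*exp(3*k) - 22*exp(2*k) + 34*exp(k)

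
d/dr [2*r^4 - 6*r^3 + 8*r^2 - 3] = 2*r*(4*r^2 - 9*r + 8)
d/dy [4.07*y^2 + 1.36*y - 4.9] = 8.14*y + 1.36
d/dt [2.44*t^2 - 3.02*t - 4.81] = 4.88*t - 3.02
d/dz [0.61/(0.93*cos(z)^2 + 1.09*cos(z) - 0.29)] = (1.1346*cos(z) + 0.6649)*sin(z)/(0.93*cos(z)^2 + 1.09*cos(z) - 0.29)^2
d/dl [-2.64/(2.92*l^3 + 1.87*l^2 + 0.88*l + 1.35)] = (23.1264*l^2 + 9.8736*l + 2.3232)/(2.92*l^3 + 1.87*l^2 + 0.88*l + 1.35)^2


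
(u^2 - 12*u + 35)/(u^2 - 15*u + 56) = (u - 5)/(u - 8)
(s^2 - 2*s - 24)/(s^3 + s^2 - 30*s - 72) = 1/(s + 3)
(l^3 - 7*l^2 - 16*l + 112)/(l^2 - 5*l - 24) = (-l^3 + 7*l^2 + 16*l - 112)/(-l^2 + 5*l + 24)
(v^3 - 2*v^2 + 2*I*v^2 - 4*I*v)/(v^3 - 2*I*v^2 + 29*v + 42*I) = v*(v - 2)/(v^2 - 4*I*v + 21)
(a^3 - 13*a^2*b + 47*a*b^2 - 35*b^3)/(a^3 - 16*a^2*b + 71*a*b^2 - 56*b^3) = (a - 5*b)/(a - 8*b)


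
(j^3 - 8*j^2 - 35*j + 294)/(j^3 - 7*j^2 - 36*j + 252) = (j - 7)/(j - 6)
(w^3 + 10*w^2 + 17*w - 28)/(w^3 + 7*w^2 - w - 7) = (w + 4)/(w + 1)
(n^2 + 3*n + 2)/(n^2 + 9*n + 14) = (n + 1)/(n + 7)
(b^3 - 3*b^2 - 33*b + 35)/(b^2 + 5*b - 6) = (b^2 - 2*b - 35)/(b + 6)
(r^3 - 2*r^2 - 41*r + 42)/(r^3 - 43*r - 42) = (r - 1)/(r + 1)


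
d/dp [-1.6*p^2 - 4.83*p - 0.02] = -3.2*p - 4.83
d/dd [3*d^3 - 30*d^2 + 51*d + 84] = 9*d^2 - 60*d + 51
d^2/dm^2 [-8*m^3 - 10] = -48*m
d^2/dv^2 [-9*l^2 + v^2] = 2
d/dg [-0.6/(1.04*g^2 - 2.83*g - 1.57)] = (1.248*g - 1.698)/(-1.04*g^2 + 2.83*g + 1.57)^2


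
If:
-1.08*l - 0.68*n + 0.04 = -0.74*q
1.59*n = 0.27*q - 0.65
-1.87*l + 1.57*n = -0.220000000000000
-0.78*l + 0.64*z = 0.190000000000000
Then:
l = -0.40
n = -0.61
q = -1.19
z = -0.19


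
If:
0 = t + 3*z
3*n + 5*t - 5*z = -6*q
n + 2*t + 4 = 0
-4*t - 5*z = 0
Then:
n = -4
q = 2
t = 0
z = 0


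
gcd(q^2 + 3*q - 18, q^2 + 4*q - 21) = q - 3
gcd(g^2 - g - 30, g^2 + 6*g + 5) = g + 5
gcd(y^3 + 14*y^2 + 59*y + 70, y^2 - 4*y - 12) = y + 2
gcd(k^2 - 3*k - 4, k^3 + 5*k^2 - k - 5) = k + 1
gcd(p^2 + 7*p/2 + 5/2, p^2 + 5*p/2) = p + 5/2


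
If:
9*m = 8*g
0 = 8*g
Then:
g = 0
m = 0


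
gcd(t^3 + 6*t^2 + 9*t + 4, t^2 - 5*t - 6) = t + 1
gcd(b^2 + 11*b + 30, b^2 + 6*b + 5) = b + 5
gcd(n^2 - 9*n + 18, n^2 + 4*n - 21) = n - 3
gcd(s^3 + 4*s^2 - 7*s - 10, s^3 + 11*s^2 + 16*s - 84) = s - 2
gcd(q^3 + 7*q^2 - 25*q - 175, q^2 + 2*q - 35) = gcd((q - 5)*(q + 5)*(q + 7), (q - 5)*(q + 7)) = q^2 + 2*q - 35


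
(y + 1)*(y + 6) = y^2 + 7*y + 6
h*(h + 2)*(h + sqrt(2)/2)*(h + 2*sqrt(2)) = h^4 + 2*h^3 + 5*sqrt(2)*h^3/2 + 2*h^2 + 5*sqrt(2)*h^2 + 4*h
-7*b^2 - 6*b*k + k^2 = (-7*b + k)*(b + k)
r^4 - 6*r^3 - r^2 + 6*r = r*(r - 6)*(r - 1)*(r + 1)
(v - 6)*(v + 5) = v^2 - v - 30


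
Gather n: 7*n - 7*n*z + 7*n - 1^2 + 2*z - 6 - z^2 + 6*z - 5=n*(14 - 7*z) - z^2 + 8*z - 12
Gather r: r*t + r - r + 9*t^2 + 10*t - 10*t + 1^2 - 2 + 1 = r*t + 9*t^2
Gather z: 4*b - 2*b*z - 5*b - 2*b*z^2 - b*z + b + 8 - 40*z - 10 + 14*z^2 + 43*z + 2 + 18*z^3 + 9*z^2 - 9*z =18*z^3 + z^2*(23 - 2*b) + z*(-3*b - 6)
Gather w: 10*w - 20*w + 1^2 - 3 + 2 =-10*w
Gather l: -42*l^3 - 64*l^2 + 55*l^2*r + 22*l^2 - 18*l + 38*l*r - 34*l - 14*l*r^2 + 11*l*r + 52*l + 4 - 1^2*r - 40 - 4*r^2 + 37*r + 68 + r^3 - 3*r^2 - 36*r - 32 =-42*l^3 + l^2*(55*r - 42) + l*(-14*r^2 + 49*r) + r^3 - 7*r^2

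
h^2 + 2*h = h*(h + 2)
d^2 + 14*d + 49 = (d + 7)^2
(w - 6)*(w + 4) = w^2 - 2*w - 24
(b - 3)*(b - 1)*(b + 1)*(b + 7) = b^4 + 4*b^3 - 22*b^2 - 4*b + 21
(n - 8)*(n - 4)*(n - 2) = n^3 - 14*n^2 + 56*n - 64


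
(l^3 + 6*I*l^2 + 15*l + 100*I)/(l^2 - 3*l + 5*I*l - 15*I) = (l^2 + I*l + 20)/(l - 3)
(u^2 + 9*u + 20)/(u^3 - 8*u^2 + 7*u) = (u^2 + 9*u + 20)/(u*(u^2 - 8*u + 7))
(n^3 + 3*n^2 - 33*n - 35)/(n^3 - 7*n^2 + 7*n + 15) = (n + 7)/(n - 3)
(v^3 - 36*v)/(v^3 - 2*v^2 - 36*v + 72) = v/(v - 2)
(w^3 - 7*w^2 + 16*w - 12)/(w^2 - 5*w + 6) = w - 2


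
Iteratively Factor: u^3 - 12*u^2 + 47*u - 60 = (u - 4)*(u^2 - 8*u + 15) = (u - 5)*(u - 4)*(u - 3)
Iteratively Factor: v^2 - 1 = (v - 1)*(v + 1)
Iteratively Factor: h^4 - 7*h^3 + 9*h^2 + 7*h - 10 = (h - 5)*(h^3 - 2*h^2 - h + 2) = (h - 5)*(h - 1)*(h^2 - h - 2) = (h - 5)*(h - 2)*(h - 1)*(h + 1)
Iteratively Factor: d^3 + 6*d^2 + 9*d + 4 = (d + 1)*(d^2 + 5*d + 4) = (d + 1)^2*(d + 4)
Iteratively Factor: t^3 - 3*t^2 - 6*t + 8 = (t - 1)*(t^2 - 2*t - 8) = (t - 4)*(t - 1)*(t + 2)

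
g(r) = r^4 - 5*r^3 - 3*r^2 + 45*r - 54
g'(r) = 4*r^3 - 15*r^2 - 6*r + 45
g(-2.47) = -70.89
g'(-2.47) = -91.97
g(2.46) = 0.73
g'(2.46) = -0.99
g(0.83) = -21.10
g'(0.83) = 31.97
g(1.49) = -5.22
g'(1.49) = 15.99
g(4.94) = 87.86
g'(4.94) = 131.52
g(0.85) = -20.47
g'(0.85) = 31.52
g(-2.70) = -45.81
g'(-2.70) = -126.88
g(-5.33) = 1185.09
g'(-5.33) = -954.83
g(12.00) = 12150.00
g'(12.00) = 4725.00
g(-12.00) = 28350.00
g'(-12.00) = -8955.00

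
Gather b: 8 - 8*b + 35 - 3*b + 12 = 55 - 11*b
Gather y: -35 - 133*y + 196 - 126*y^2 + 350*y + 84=-126*y^2 + 217*y + 245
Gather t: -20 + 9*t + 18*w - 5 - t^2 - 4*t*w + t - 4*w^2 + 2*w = -t^2 + t*(10 - 4*w) - 4*w^2 + 20*w - 25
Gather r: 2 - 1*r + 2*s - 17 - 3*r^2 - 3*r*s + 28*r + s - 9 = -3*r^2 + r*(27 - 3*s) + 3*s - 24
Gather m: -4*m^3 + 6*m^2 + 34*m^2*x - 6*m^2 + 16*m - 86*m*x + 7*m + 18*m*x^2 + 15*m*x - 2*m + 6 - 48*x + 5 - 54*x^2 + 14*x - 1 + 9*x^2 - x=-4*m^3 + 34*m^2*x + m*(18*x^2 - 71*x + 21) - 45*x^2 - 35*x + 10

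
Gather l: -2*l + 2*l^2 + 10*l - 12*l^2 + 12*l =-10*l^2 + 20*l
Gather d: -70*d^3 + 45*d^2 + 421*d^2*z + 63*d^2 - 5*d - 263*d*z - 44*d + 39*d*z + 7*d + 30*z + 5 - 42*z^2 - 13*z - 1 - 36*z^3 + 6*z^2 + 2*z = -70*d^3 + d^2*(421*z + 108) + d*(-224*z - 42) - 36*z^3 - 36*z^2 + 19*z + 4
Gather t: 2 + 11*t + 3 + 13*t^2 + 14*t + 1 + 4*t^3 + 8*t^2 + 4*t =4*t^3 + 21*t^2 + 29*t + 6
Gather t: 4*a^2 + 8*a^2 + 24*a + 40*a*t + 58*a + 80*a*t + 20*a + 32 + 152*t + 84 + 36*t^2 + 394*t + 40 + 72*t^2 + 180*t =12*a^2 + 102*a + 108*t^2 + t*(120*a + 726) + 156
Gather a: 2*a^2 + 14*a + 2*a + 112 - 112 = 2*a^2 + 16*a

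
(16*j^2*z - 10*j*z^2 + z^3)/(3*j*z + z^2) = (16*j^2 - 10*j*z + z^2)/(3*j + z)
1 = 1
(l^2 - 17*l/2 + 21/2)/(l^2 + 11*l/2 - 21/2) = (l - 7)/(l + 7)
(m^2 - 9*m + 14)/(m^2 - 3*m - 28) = (m - 2)/(m + 4)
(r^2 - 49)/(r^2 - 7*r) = (r + 7)/r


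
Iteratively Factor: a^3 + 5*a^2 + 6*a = (a + 2)*(a^2 + 3*a) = (a + 2)*(a + 3)*(a)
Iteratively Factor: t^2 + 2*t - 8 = (t - 2)*(t + 4)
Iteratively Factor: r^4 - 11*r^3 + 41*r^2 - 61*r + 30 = (r - 3)*(r^3 - 8*r^2 + 17*r - 10) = (r - 3)*(r - 1)*(r^2 - 7*r + 10) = (r - 3)*(r - 2)*(r - 1)*(r - 5)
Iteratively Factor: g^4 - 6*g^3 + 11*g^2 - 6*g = (g - 1)*(g^3 - 5*g^2 + 6*g) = g*(g - 1)*(g^2 - 5*g + 6) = g*(g - 2)*(g - 1)*(g - 3)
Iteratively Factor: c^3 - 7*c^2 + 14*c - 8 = (c - 4)*(c^2 - 3*c + 2) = (c - 4)*(c - 1)*(c - 2)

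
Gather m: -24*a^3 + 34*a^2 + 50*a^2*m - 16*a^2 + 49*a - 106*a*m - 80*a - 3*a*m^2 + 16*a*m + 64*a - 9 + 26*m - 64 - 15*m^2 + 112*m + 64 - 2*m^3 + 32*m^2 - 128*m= -24*a^3 + 18*a^2 + 33*a - 2*m^3 + m^2*(17 - 3*a) + m*(50*a^2 - 90*a + 10) - 9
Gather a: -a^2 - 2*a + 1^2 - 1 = -a^2 - 2*a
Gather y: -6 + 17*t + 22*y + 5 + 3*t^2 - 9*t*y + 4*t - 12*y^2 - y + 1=3*t^2 + 21*t - 12*y^2 + y*(21 - 9*t)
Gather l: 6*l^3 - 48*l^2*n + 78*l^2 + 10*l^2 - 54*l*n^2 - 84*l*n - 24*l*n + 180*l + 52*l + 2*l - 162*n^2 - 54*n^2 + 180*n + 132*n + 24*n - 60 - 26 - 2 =6*l^3 + l^2*(88 - 48*n) + l*(-54*n^2 - 108*n + 234) - 216*n^2 + 336*n - 88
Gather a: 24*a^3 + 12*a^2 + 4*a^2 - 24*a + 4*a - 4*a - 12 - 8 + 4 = 24*a^3 + 16*a^2 - 24*a - 16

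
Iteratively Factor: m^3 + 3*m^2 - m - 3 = (m + 1)*(m^2 + 2*m - 3) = (m + 1)*(m + 3)*(m - 1)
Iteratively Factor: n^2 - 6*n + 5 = (n - 1)*(n - 5)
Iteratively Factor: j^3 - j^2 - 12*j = (j - 4)*(j^2 + 3*j) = j*(j - 4)*(j + 3)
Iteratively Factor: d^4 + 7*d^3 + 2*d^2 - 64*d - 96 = (d + 2)*(d^3 + 5*d^2 - 8*d - 48) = (d + 2)*(d + 4)*(d^2 + d - 12) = (d - 3)*(d + 2)*(d + 4)*(d + 4)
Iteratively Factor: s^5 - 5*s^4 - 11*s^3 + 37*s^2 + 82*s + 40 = (s + 1)*(s^4 - 6*s^3 - 5*s^2 + 42*s + 40) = (s + 1)*(s + 2)*(s^3 - 8*s^2 + 11*s + 20) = (s - 4)*(s + 1)*(s + 2)*(s^2 - 4*s - 5) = (s - 5)*(s - 4)*(s + 1)*(s + 2)*(s + 1)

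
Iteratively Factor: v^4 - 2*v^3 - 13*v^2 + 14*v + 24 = (v + 1)*(v^3 - 3*v^2 - 10*v + 24) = (v - 2)*(v + 1)*(v^2 - v - 12) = (v - 4)*(v - 2)*(v + 1)*(v + 3)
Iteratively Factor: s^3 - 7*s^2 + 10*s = (s - 2)*(s^2 - 5*s) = (s - 5)*(s - 2)*(s)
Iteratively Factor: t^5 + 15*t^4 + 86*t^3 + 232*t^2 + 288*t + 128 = (t + 4)*(t^4 + 11*t^3 + 42*t^2 + 64*t + 32) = (t + 4)^2*(t^3 + 7*t^2 + 14*t + 8) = (t + 1)*(t + 4)^2*(t^2 + 6*t + 8) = (t + 1)*(t + 2)*(t + 4)^2*(t + 4)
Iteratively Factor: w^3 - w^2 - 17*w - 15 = (w + 3)*(w^2 - 4*w - 5) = (w + 1)*(w + 3)*(w - 5)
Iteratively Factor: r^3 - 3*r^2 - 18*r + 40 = (r - 5)*(r^2 + 2*r - 8) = (r - 5)*(r + 4)*(r - 2)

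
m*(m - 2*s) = m^2 - 2*m*s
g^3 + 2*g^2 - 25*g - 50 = (g - 5)*(g + 2)*(g + 5)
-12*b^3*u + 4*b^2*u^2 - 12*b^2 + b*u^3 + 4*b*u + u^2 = (-2*b + u)*(6*b + u)*(b*u + 1)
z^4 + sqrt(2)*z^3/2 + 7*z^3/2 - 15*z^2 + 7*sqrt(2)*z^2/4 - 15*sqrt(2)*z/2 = z*(z - 5/2)*(z + 6)*(z + sqrt(2)/2)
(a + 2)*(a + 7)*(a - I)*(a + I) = a^4 + 9*a^3 + 15*a^2 + 9*a + 14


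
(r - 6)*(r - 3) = r^2 - 9*r + 18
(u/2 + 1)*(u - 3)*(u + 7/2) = u^3/2 + 5*u^2/4 - 19*u/4 - 21/2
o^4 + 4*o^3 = o^3*(o + 4)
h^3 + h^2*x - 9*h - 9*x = (h - 3)*(h + 3)*(h + x)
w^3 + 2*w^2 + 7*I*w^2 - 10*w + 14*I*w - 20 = (w + 2)*(w + 2*I)*(w + 5*I)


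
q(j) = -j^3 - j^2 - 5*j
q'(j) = -3*j^2 - 2*j - 5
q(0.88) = -5.86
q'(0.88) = -9.08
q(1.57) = -14.18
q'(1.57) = -15.53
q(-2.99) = 32.74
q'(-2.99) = -25.84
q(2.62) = -37.95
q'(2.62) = -30.83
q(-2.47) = 21.32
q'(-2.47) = -18.36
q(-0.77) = 3.71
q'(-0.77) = -5.24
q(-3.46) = 46.75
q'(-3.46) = -33.99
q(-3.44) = 46.07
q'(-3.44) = -33.62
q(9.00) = -855.00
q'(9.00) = -266.00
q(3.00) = -51.00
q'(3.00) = -38.00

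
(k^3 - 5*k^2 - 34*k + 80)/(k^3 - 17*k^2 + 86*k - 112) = (k + 5)/(k - 7)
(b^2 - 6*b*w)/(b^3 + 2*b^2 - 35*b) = (b - 6*w)/(b^2 + 2*b - 35)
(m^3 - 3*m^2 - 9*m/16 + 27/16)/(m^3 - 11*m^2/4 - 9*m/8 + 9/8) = (4*m - 3)/(2*(2*m - 1))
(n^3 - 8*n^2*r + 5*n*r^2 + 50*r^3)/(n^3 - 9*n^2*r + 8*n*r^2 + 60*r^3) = (-n + 5*r)/(-n + 6*r)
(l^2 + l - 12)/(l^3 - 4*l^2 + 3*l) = (l + 4)/(l*(l - 1))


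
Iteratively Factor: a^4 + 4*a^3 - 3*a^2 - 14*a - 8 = (a + 1)*(a^3 + 3*a^2 - 6*a - 8) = (a - 2)*(a + 1)*(a^2 + 5*a + 4) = (a - 2)*(a + 1)*(a + 4)*(a + 1)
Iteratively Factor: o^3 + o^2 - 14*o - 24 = (o + 2)*(o^2 - o - 12) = (o + 2)*(o + 3)*(o - 4)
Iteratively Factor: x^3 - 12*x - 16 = (x + 2)*(x^2 - 2*x - 8) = (x + 2)^2*(x - 4)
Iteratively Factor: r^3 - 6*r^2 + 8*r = (r - 2)*(r^2 - 4*r) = r*(r - 2)*(r - 4)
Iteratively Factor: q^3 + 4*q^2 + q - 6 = (q + 3)*(q^2 + q - 2) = (q - 1)*(q + 3)*(q + 2)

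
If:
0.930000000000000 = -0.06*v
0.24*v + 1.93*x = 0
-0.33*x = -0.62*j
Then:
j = 1.03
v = -15.50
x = 1.93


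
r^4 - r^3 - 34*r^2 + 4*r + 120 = (r - 6)*(r - 2)*(r + 2)*(r + 5)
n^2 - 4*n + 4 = (n - 2)^2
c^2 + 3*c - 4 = (c - 1)*(c + 4)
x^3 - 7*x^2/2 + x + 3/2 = (x - 3)*(x - 1)*(x + 1/2)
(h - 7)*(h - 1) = h^2 - 8*h + 7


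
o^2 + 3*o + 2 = (o + 1)*(o + 2)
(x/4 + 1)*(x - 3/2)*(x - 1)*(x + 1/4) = x^4/4 + 7*x^3/16 - 65*x^2/32 + 31*x/32 + 3/8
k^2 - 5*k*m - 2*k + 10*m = (k - 2)*(k - 5*m)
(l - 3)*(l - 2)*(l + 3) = l^3 - 2*l^2 - 9*l + 18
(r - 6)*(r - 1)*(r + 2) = r^3 - 5*r^2 - 8*r + 12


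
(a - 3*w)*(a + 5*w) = a^2 + 2*a*w - 15*w^2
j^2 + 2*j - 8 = (j - 2)*(j + 4)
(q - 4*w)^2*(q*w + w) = q^3*w - 8*q^2*w^2 + q^2*w + 16*q*w^3 - 8*q*w^2 + 16*w^3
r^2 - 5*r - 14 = (r - 7)*(r + 2)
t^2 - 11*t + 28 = (t - 7)*(t - 4)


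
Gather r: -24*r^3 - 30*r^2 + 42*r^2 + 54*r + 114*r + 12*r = -24*r^3 + 12*r^2 + 180*r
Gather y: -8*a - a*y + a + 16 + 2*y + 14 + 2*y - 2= -7*a + y*(4 - a) + 28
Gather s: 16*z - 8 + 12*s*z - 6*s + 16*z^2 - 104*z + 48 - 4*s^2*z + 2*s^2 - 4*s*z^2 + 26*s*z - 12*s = s^2*(2 - 4*z) + s*(-4*z^2 + 38*z - 18) + 16*z^2 - 88*z + 40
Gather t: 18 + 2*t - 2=2*t + 16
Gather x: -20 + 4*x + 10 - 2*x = 2*x - 10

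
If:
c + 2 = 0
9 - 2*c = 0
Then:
No Solution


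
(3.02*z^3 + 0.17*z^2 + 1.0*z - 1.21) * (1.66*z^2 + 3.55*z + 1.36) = 5.0132*z^5 + 11.0032*z^4 + 6.3707*z^3 + 1.7726*z^2 - 2.9355*z - 1.6456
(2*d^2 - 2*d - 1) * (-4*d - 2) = -8*d^3 + 4*d^2 + 8*d + 2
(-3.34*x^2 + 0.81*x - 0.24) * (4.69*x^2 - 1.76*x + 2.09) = -15.6646*x^4 + 9.6773*x^3 - 9.5318*x^2 + 2.1153*x - 0.5016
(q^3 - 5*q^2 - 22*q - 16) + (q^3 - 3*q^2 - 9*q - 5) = 2*q^3 - 8*q^2 - 31*q - 21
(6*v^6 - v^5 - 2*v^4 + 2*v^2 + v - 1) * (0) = 0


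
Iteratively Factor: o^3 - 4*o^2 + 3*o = (o - 1)*(o^2 - 3*o) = (o - 3)*(o - 1)*(o)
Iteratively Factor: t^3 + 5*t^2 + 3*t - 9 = (t + 3)*(t^2 + 2*t - 3) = (t + 3)^2*(t - 1)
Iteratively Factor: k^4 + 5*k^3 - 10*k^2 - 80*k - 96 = (k - 4)*(k^3 + 9*k^2 + 26*k + 24) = (k - 4)*(k + 3)*(k^2 + 6*k + 8) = (k - 4)*(k + 3)*(k + 4)*(k + 2)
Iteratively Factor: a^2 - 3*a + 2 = (a - 2)*(a - 1)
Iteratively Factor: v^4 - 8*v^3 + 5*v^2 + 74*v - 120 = (v - 5)*(v^3 - 3*v^2 - 10*v + 24) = (v - 5)*(v - 4)*(v^2 + v - 6) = (v - 5)*(v - 4)*(v - 2)*(v + 3)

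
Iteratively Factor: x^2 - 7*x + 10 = (x - 2)*(x - 5)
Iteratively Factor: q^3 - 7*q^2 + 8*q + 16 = (q - 4)*(q^2 - 3*q - 4) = (q - 4)^2*(q + 1)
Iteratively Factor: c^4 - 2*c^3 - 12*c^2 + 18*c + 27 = (c + 1)*(c^3 - 3*c^2 - 9*c + 27) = (c + 1)*(c + 3)*(c^2 - 6*c + 9) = (c - 3)*(c + 1)*(c + 3)*(c - 3)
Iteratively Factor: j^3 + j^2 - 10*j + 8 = (j - 1)*(j^2 + 2*j - 8) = (j - 2)*(j - 1)*(j + 4)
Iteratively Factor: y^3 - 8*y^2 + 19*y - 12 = (y - 1)*(y^2 - 7*y + 12) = (y - 4)*(y - 1)*(y - 3)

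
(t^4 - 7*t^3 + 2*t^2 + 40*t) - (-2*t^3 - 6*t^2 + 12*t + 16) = t^4 - 5*t^3 + 8*t^2 + 28*t - 16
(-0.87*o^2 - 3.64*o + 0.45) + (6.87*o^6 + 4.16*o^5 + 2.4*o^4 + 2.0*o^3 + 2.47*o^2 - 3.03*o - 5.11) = 6.87*o^6 + 4.16*o^5 + 2.4*o^4 + 2.0*o^3 + 1.6*o^2 - 6.67*o - 4.66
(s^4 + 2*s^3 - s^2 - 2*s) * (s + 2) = s^5 + 4*s^4 + 3*s^3 - 4*s^2 - 4*s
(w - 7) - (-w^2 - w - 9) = w^2 + 2*w + 2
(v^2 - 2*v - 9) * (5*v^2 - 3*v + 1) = 5*v^4 - 13*v^3 - 38*v^2 + 25*v - 9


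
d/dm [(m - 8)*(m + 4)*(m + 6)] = 3*m^2 + 4*m - 56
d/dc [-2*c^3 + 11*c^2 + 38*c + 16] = -6*c^2 + 22*c + 38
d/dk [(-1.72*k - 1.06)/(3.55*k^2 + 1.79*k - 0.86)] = (6.106*k^2 + 7.526*k + 3.3766)/(12.6025*k^4 + 12.709*k^3 - 2.9019*k^2 - 3.0788*k + 0.7396)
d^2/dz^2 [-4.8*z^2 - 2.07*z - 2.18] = -9.60000000000000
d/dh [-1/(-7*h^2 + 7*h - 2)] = 7*(1 - 2*h)/(7*h^2 - 7*h + 2)^2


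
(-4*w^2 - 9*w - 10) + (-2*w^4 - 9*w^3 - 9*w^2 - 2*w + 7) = -2*w^4 - 9*w^3 - 13*w^2 - 11*w - 3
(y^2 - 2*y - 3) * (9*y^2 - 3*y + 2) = 9*y^4 - 21*y^3 - 19*y^2 + 5*y - 6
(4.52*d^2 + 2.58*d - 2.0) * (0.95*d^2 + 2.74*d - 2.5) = 4.294*d^4 + 14.8358*d^3 - 6.1308*d^2 - 11.93*d + 5.0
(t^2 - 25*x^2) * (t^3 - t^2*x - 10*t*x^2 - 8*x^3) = t^5 - t^4*x - 35*t^3*x^2 + 17*t^2*x^3 + 250*t*x^4 + 200*x^5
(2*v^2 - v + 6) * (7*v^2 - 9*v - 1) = 14*v^4 - 25*v^3 + 49*v^2 - 53*v - 6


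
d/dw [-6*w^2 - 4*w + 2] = -12*w - 4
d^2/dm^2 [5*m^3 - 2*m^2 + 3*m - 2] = 30*m - 4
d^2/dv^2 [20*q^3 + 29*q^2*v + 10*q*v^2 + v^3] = 20*q + 6*v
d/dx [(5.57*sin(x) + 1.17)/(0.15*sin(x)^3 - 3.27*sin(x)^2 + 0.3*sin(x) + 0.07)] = (-1.671*sin(x)^3 + 17.6874*sin(x)^2 + 7.6518*sin(x) + 0.0389000000000001)*cos(x)/(0.0225*sin(x)^6 - 0.981*sin(x)^5 + 10.7829*sin(x)^4 - 1.941*sin(x)^3 - 0.3678*sin(x)^2 + 0.042*sin(x) + 0.0049)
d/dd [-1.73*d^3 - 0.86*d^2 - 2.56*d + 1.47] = -5.19*d^2 - 1.72*d - 2.56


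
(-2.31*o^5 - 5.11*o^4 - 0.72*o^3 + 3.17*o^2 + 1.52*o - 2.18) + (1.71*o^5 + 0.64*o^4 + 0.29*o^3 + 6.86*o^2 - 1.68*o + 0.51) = -0.6*o^5 - 4.47*o^4 - 0.43*o^3 + 10.03*o^2 - 0.16*o - 1.67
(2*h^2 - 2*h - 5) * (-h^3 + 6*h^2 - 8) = -2*h^5 + 14*h^4 - 7*h^3 - 46*h^2 + 16*h + 40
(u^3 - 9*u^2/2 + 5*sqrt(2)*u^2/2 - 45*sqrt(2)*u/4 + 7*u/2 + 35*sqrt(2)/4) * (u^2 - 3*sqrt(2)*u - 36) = u^5 - 9*u^4/2 - sqrt(2)*u^4/2 - 95*u^3/2 + 9*sqrt(2)*u^3/4 - 367*sqrt(2)*u^2/4 + 459*u^2/2 - 357*u/2 + 405*sqrt(2)*u - 315*sqrt(2)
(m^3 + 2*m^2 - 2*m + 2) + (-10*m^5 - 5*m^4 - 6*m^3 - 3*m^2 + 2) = -10*m^5 - 5*m^4 - 5*m^3 - m^2 - 2*m + 4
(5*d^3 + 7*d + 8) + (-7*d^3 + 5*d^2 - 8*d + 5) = -2*d^3 + 5*d^2 - d + 13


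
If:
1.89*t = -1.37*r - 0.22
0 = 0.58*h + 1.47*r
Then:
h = 3.49647621444752*t + 0.406997231311352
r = -1.37956204379562*t - 0.160583941605839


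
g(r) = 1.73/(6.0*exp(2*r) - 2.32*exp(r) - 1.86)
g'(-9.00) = 0.00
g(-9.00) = -0.93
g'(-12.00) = 0.00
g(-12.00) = -0.93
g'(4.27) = -0.00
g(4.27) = 0.00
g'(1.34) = -0.05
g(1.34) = 0.02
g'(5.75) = -0.00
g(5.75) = 0.00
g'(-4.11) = 0.02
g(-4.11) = -0.91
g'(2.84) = -0.00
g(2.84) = 0.00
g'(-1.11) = -0.24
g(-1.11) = -0.88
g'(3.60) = -0.00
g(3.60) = 0.00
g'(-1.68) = 0.01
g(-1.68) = -0.83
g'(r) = 1.73*(-12.0*exp(2*r) + 2.32*exp(r))/(6.0*exp(2*r) - 2.32*exp(r) - 1.86)^2 = (4.0136 - 20.76*exp(r))*exp(r)/(-6.0*exp(2*r) + 2.32*exp(r) + 1.86)^2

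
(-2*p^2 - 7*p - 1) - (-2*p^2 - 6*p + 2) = -p - 3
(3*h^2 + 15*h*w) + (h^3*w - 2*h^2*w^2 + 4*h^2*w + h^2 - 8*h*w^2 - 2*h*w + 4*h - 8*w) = h^3*w - 2*h^2*w^2 + 4*h^2*w + 4*h^2 - 8*h*w^2 + 13*h*w + 4*h - 8*w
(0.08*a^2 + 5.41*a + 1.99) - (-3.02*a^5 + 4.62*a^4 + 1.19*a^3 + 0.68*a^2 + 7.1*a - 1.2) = 3.02*a^5 - 4.62*a^4 - 1.19*a^3 - 0.6*a^2 - 1.69*a + 3.19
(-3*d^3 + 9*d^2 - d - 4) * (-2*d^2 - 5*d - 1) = 6*d^5 - 3*d^4 - 40*d^3 + 4*d^2 + 21*d + 4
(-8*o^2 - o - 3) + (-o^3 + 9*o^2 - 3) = -o^3 + o^2 - o - 6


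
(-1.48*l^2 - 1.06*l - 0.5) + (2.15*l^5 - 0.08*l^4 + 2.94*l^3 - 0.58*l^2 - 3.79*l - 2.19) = 2.15*l^5 - 0.08*l^4 + 2.94*l^3 - 2.06*l^2 - 4.85*l - 2.69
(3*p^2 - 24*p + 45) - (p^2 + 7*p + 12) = 2*p^2 - 31*p + 33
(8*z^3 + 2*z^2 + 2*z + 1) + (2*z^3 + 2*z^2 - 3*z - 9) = 10*z^3 + 4*z^2 - z - 8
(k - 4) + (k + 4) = 2*k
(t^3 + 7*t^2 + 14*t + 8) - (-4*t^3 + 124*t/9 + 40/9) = 5*t^3 + 7*t^2 + 2*t/9 + 32/9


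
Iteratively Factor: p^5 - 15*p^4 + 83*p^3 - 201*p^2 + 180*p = (p - 3)*(p^4 - 12*p^3 + 47*p^2 - 60*p) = (p - 4)*(p - 3)*(p^3 - 8*p^2 + 15*p) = p*(p - 4)*(p - 3)*(p^2 - 8*p + 15) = p*(p - 4)*(p - 3)^2*(p - 5)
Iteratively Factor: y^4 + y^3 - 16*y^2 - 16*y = (y - 4)*(y^3 + 5*y^2 + 4*y) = (y - 4)*(y + 1)*(y^2 + 4*y) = (y - 4)*(y + 1)*(y + 4)*(y)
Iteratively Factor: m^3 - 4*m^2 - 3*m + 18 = (m - 3)*(m^2 - m - 6) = (m - 3)^2*(m + 2)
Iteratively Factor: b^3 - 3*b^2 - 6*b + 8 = (b + 2)*(b^2 - 5*b + 4) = (b - 1)*(b + 2)*(b - 4)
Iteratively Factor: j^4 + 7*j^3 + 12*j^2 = (j + 3)*(j^3 + 4*j^2) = j*(j + 3)*(j^2 + 4*j) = j^2*(j + 3)*(j + 4)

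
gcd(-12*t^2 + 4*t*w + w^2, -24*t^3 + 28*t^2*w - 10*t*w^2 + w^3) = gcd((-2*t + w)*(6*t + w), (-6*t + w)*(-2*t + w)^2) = 2*t - w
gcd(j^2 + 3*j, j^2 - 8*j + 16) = 1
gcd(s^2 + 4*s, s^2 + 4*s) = s^2 + 4*s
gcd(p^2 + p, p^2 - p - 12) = 1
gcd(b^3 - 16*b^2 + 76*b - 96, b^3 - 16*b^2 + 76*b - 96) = b^3 - 16*b^2 + 76*b - 96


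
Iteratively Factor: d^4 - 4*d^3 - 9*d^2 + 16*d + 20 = (d + 2)*(d^3 - 6*d^2 + 3*d + 10) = (d - 2)*(d + 2)*(d^2 - 4*d - 5) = (d - 5)*(d - 2)*(d + 2)*(d + 1)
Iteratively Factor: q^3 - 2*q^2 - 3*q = (q + 1)*(q^2 - 3*q) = (q - 3)*(q + 1)*(q)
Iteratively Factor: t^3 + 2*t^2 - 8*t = (t)*(t^2 + 2*t - 8) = t*(t - 2)*(t + 4)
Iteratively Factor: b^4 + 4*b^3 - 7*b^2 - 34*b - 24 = (b + 1)*(b^3 + 3*b^2 - 10*b - 24) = (b + 1)*(b + 4)*(b^2 - b - 6) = (b - 3)*(b + 1)*(b + 4)*(b + 2)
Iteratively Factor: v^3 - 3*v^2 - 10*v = (v - 5)*(v^2 + 2*v) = (v - 5)*(v + 2)*(v)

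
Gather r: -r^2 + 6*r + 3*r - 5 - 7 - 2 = -r^2 + 9*r - 14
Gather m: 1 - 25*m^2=1 - 25*m^2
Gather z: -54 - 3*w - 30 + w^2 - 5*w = w^2 - 8*w - 84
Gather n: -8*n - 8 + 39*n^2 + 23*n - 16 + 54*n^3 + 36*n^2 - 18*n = 54*n^3 + 75*n^2 - 3*n - 24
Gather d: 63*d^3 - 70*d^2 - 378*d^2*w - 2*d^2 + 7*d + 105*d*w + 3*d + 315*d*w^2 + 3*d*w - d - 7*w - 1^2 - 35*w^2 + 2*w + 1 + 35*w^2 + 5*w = 63*d^3 + d^2*(-378*w - 72) + d*(315*w^2 + 108*w + 9)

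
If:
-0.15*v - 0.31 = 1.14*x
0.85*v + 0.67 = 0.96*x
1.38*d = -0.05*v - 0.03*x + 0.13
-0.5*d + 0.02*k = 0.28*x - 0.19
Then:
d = 0.13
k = -8.25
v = -0.95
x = -0.15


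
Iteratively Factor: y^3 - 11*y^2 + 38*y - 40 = (y - 2)*(y^2 - 9*y + 20) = (y - 4)*(y - 2)*(y - 5)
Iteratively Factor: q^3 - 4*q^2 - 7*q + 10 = (q + 2)*(q^2 - 6*q + 5) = (q - 5)*(q + 2)*(q - 1)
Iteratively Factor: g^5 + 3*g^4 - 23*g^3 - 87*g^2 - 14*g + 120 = (g + 3)*(g^4 - 23*g^2 - 18*g + 40) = (g - 1)*(g + 3)*(g^3 + g^2 - 22*g - 40) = (g - 1)*(g + 3)*(g + 4)*(g^2 - 3*g - 10) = (g - 5)*(g - 1)*(g + 3)*(g + 4)*(g + 2)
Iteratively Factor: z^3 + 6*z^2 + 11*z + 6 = (z + 2)*(z^2 + 4*z + 3) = (z + 2)*(z + 3)*(z + 1)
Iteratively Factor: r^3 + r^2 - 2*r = (r)*(r^2 + r - 2) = r*(r - 1)*(r + 2)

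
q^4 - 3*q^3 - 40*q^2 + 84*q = q*(q - 7)*(q - 2)*(q + 6)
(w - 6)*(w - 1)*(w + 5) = w^3 - 2*w^2 - 29*w + 30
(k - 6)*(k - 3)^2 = k^3 - 12*k^2 + 45*k - 54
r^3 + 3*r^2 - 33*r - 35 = (r - 5)*(r + 1)*(r + 7)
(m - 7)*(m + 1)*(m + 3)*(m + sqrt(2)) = m^4 - 3*m^3 + sqrt(2)*m^3 - 25*m^2 - 3*sqrt(2)*m^2 - 25*sqrt(2)*m - 21*m - 21*sqrt(2)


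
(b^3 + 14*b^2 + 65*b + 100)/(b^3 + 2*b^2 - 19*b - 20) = (b^2 + 9*b + 20)/(b^2 - 3*b - 4)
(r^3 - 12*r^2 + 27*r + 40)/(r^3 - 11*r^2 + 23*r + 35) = (r - 8)/(r - 7)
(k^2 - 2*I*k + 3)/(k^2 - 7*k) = (k^2 - 2*I*k + 3)/(k*(k - 7))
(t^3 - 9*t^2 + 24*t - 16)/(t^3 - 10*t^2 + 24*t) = (t^2 - 5*t + 4)/(t*(t - 6))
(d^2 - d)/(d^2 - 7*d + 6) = d/(d - 6)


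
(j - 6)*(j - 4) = j^2 - 10*j + 24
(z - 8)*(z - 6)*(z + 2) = z^3 - 12*z^2 + 20*z + 96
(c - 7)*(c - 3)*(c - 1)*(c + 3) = c^4 - 8*c^3 - 2*c^2 + 72*c - 63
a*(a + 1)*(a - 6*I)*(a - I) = a^4 + a^3 - 7*I*a^3 - 6*a^2 - 7*I*a^2 - 6*a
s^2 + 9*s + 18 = (s + 3)*(s + 6)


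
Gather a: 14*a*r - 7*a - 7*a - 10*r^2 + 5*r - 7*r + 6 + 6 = a*(14*r - 14) - 10*r^2 - 2*r + 12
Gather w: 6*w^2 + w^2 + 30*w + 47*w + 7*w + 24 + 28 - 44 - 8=7*w^2 + 84*w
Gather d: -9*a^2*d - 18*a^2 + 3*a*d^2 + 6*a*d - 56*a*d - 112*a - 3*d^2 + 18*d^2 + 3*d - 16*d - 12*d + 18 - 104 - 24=-18*a^2 - 112*a + d^2*(3*a + 15) + d*(-9*a^2 - 50*a - 25) - 110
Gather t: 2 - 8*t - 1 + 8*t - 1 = 0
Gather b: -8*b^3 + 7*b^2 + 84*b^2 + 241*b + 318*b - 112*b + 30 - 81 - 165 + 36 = -8*b^3 + 91*b^2 + 447*b - 180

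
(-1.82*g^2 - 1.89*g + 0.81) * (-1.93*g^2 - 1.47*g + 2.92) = 3.5126*g^4 + 6.3231*g^3 - 4.0994*g^2 - 6.7095*g + 2.3652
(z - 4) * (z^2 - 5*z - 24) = z^3 - 9*z^2 - 4*z + 96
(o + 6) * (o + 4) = o^2 + 10*o + 24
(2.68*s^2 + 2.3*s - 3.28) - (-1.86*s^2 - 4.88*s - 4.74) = 4.54*s^2 + 7.18*s + 1.46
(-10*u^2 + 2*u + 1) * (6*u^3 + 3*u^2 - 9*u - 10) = -60*u^5 - 18*u^4 + 102*u^3 + 85*u^2 - 29*u - 10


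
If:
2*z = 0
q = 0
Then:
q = 0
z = 0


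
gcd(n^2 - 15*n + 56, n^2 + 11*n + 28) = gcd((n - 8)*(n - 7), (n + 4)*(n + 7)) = 1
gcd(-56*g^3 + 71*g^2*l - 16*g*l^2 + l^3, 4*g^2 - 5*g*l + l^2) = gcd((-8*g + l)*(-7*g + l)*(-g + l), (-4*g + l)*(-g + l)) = g - l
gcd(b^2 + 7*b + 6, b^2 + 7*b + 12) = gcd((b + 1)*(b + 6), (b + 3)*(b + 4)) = 1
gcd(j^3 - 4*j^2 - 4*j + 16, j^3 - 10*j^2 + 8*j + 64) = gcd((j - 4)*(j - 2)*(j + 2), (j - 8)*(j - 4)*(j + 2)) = j^2 - 2*j - 8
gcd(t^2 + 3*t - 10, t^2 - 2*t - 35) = t + 5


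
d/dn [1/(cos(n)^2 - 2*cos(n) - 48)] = 2*(cos(n) - 1)*sin(n)/(sin(n)^2 + 2*cos(n) + 47)^2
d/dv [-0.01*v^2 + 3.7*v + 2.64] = 3.7 - 0.02*v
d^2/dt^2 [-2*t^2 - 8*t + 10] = -4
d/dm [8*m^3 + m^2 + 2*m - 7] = 24*m^2 + 2*m + 2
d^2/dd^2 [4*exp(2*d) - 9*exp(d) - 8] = (16*exp(d) - 9)*exp(d)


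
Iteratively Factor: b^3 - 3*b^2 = (b)*(b^2 - 3*b) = b*(b - 3)*(b)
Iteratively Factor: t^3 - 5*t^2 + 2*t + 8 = (t - 4)*(t^2 - t - 2) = (t - 4)*(t - 2)*(t + 1)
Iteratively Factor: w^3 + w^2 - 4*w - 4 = (w - 2)*(w^2 + 3*w + 2) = (w - 2)*(w + 2)*(w + 1)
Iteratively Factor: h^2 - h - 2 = (h - 2)*(h + 1)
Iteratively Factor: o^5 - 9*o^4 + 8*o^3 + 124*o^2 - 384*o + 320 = (o - 2)*(o^4 - 7*o^3 - 6*o^2 + 112*o - 160) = (o - 4)*(o - 2)*(o^3 - 3*o^2 - 18*o + 40) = (o - 5)*(o - 4)*(o - 2)*(o^2 + 2*o - 8) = (o - 5)*(o - 4)*(o - 2)*(o + 4)*(o - 2)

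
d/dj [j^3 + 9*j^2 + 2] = 3*j*(j + 6)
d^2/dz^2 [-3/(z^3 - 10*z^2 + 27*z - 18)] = 6*((3*z - 10)*(z^3 - 10*z^2 + 27*z - 18) - (3*z^2 - 20*z + 27)^2)/(z^3 - 10*z^2 + 27*z - 18)^3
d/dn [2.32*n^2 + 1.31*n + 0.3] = 4.64*n + 1.31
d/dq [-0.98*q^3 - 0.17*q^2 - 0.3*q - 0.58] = -2.94*q^2 - 0.34*q - 0.3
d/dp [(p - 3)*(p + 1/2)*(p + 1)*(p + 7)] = 4*p^3 + 33*p^2/2 - 29*p - 59/2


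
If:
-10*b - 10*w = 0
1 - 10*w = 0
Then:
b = -1/10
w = 1/10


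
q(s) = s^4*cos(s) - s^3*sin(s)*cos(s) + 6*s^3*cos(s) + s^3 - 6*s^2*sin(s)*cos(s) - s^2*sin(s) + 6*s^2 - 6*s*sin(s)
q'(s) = -s^4*sin(s) + s^3*sin(s)^2 - 6*s^3*sin(s) - s^3*cos(s)^2 + 4*s^3*cos(s) + 6*s^2*sin(s)^2 - 3*s^2*sin(s)*cos(s) - 6*s^2*cos(s)^2 + 17*s^2*cos(s) + 3*s^2 - 12*s*sin(s)*cos(s) - 2*s*sin(s) - 6*s*cos(s) + 12*s - 6*sin(s)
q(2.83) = -106.80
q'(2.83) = -247.18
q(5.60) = 2162.82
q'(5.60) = 2395.45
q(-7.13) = 191.38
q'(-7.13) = 34.22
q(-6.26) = 53.77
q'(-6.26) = -227.12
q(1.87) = 6.04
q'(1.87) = -15.47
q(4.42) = -67.87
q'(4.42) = 938.73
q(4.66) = 212.50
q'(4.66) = 1398.45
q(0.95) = 1.40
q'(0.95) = 5.79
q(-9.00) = -2133.27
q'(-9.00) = 2494.15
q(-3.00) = 102.15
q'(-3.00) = -107.47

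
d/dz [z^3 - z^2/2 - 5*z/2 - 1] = 3*z^2 - z - 5/2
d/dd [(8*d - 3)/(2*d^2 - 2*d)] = (-8*d^2 + 6*d - 3)/(2*d^2*(d^2 - 2*d + 1))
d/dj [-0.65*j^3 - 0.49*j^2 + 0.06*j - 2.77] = -1.95*j^2 - 0.98*j + 0.06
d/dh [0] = 0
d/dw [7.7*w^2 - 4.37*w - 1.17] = 15.4*w - 4.37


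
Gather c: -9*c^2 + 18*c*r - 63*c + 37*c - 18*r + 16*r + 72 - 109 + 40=-9*c^2 + c*(18*r - 26) - 2*r + 3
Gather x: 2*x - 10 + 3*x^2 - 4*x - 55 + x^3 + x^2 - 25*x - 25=x^3 + 4*x^2 - 27*x - 90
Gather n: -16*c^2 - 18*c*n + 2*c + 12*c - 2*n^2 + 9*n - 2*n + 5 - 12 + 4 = -16*c^2 + 14*c - 2*n^2 + n*(7 - 18*c) - 3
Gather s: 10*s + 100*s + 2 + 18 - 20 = 110*s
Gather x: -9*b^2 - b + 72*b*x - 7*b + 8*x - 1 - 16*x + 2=-9*b^2 - 8*b + x*(72*b - 8) + 1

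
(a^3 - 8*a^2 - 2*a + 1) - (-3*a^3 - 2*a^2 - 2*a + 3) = 4*a^3 - 6*a^2 - 2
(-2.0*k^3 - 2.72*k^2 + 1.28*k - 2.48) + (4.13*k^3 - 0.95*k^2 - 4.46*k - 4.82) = 2.13*k^3 - 3.67*k^2 - 3.18*k - 7.3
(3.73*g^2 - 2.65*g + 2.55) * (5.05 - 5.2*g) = -19.396*g^3 + 32.6165*g^2 - 26.6425*g + 12.8775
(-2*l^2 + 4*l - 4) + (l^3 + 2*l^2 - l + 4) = l^3 + 3*l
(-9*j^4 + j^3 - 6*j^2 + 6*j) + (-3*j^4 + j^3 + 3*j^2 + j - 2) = -12*j^4 + 2*j^3 - 3*j^2 + 7*j - 2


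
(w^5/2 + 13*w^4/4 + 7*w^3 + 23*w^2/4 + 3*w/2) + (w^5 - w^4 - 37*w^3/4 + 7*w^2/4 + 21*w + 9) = 3*w^5/2 + 9*w^4/4 - 9*w^3/4 + 15*w^2/2 + 45*w/2 + 9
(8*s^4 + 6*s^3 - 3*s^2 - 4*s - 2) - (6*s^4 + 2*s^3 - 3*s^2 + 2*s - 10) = 2*s^4 + 4*s^3 - 6*s + 8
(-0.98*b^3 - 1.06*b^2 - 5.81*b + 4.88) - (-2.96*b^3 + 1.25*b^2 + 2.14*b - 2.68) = 1.98*b^3 - 2.31*b^2 - 7.95*b + 7.56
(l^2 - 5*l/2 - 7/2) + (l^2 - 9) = 2*l^2 - 5*l/2 - 25/2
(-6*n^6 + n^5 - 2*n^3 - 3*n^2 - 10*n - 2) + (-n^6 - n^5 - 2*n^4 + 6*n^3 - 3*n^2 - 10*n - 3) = -7*n^6 - 2*n^4 + 4*n^3 - 6*n^2 - 20*n - 5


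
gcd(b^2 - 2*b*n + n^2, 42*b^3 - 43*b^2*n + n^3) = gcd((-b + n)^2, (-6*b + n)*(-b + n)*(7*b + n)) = b - n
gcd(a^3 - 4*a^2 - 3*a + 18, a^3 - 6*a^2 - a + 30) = a^2 - a - 6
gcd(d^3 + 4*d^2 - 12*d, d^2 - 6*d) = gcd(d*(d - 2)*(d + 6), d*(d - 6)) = d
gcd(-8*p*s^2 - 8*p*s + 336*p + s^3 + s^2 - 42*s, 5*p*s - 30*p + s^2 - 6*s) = s - 6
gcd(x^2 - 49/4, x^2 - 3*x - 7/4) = x - 7/2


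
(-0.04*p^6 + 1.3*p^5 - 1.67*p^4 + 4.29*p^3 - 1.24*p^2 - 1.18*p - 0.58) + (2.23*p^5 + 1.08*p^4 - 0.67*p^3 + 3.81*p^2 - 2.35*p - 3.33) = -0.04*p^6 + 3.53*p^5 - 0.59*p^4 + 3.62*p^3 + 2.57*p^2 - 3.53*p - 3.91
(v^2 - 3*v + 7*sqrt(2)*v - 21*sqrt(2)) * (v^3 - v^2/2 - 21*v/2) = v^5 - 7*v^4/2 + 7*sqrt(2)*v^4 - 49*sqrt(2)*v^3/2 - 9*v^3 - 63*sqrt(2)*v^2 + 63*v^2/2 + 441*sqrt(2)*v/2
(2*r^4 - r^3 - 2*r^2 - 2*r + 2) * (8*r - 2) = 16*r^5 - 12*r^4 - 14*r^3 - 12*r^2 + 20*r - 4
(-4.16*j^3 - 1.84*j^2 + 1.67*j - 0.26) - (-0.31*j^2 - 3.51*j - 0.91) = -4.16*j^3 - 1.53*j^2 + 5.18*j + 0.65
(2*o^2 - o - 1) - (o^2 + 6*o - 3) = o^2 - 7*o + 2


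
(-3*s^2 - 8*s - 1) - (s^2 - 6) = -4*s^2 - 8*s + 5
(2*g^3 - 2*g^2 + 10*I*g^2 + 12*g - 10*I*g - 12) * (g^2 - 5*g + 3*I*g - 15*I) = 2*g^5 - 12*g^4 + 16*I*g^4 - 8*g^3 - 96*I*g^3 + 108*g^2 + 116*I*g^2 - 90*g - 216*I*g + 180*I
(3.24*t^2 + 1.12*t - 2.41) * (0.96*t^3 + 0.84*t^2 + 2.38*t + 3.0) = 3.1104*t^5 + 3.7968*t^4 + 6.3384*t^3 + 10.3612*t^2 - 2.3758*t - 7.23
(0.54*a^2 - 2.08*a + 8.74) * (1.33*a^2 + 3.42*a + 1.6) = 0.7182*a^4 - 0.9196*a^3 + 5.3746*a^2 + 26.5628*a + 13.984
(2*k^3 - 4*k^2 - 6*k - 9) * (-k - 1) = -2*k^4 + 2*k^3 + 10*k^2 + 15*k + 9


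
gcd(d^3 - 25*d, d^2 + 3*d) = d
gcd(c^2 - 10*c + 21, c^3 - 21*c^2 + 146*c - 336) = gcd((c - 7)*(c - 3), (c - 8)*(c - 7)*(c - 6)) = c - 7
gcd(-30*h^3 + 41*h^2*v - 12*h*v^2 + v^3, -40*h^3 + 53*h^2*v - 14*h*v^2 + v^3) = 5*h^2 - 6*h*v + v^2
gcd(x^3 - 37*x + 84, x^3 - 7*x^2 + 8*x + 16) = x - 4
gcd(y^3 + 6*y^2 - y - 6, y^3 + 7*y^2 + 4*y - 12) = y^2 + 5*y - 6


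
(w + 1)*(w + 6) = w^2 + 7*w + 6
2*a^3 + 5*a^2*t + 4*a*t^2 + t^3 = (a + t)^2*(2*a + t)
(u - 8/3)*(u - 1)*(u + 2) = u^3 - 5*u^2/3 - 14*u/3 + 16/3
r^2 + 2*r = r*(r + 2)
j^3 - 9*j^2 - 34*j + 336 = (j - 8)*(j - 7)*(j + 6)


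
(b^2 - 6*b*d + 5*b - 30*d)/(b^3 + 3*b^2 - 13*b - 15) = (b - 6*d)/(b^2 - 2*b - 3)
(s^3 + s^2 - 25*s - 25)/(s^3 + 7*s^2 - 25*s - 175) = (s + 1)/(s + 7)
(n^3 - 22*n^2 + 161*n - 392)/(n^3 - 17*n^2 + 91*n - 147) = (n - 8)/(n - 3)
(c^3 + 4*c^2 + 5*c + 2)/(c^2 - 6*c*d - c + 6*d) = (c^3 + 4*c^2 + 5*c + 2)/(c^2 - 6*c*d - c + 6*d)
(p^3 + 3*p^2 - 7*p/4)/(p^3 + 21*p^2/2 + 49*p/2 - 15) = p*(2*p + 7)/(2*(p^2 + 11*p + 30))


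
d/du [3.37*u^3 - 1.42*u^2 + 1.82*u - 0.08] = 10.11*u^2 - 2.84*u + 1.82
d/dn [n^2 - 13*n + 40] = 2*n - 13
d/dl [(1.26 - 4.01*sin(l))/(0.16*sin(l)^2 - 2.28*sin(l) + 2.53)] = (0.6416*sin(l)^2 - 0.4032*sin(l) - 7.2725)*cos(l)/(0.0256*sin(l)^4 - 0.7296*sin(l)^3 + 6.008*sin(l)^2 - 11.5368*sin(l) + 6.4009)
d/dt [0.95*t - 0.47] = 0.950000000000000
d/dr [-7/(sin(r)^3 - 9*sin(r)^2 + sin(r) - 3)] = 7*(3*sin(r)^2 - 18*sin(r) + 1)*cos(r)/(sin(r)^3 - 9*sin(r)^2 + sin(r) - 3)^2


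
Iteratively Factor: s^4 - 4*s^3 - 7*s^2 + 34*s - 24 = (s - 2)*(s^3 - 2*s^2 - 11*s + 12) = (s - 2)*(s + 3)*(s^2 - 5*s + 4) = (s - 4)*(s - 2)*(s + 3)*(s - 1)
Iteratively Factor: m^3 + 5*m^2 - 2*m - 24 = (m + 4)*(m^2 + m - 6) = (m - 2)*(m + 4)*(m + 3)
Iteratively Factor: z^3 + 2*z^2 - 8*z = (z)*(z^2 + 2*z - 8) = z*(z - 2)*(z + 4)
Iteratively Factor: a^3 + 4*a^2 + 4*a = (a + 2)*(a^2 + 2*a) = a*(a + 2)*(a + 2)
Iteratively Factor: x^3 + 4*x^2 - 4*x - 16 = (x - 2)*(x^2 + 6*x + 8) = (x - 2)*(x + 2)*(x + 4)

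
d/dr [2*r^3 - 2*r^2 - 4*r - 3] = 6*r^2 - 4*r - 4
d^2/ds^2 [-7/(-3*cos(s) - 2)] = 21*(3*sin(s)^2 + 2*cos(s) + 3)/(3*cos(s) + 2)^3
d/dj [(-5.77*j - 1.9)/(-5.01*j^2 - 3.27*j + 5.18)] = (28.9077*j^2 + 18.8679*j - (5.77*j + 1.9)*(10.02*j + 3.27) - 29.8886)/(5.01*j^2 + 3.27*j - 5.18)^2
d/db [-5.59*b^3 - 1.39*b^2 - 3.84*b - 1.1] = -16.77*b^2 - 2.78*b - 3.84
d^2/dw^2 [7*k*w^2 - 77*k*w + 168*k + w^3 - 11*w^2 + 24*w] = 14*k + 6*w - 22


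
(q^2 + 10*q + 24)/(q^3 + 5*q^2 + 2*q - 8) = (q + 6)/(q^2 + q - 2)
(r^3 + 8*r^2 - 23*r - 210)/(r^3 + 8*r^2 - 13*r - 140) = (r^2 + r - 30)/(r^2 + r - 20)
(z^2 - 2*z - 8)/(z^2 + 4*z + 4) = (z - 4)/(z + 2)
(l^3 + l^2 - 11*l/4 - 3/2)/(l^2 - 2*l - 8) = (l^2 - l - 3/4)/(l - 4)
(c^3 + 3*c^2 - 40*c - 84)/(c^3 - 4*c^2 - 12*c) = (c + 7)/c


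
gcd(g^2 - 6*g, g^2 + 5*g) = g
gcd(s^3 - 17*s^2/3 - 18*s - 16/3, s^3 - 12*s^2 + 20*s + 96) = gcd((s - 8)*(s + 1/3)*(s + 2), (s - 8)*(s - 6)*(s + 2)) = s^2 - 6*s - 16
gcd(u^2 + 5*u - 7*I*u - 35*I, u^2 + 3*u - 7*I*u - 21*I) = u - 7*I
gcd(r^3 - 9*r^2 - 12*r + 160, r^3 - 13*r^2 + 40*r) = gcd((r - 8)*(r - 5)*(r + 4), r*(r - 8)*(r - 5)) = r^2 - 13*r + 40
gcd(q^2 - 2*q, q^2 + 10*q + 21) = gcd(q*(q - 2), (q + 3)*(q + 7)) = 1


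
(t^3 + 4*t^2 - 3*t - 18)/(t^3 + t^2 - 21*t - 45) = (t - 2)/(t - 5)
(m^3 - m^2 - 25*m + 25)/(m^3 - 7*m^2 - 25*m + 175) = (m - 1)/(m - 7)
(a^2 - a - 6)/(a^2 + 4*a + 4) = (a - 3)/(a + 2)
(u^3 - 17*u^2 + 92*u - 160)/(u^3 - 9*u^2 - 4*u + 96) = (u - 5)/(u + 3)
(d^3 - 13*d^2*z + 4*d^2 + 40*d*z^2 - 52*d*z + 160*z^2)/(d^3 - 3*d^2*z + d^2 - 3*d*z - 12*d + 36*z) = (-d^2 + 13*d*z - 40*z^2)/(-d^2 + 3*d*z + 3*d - 9*z)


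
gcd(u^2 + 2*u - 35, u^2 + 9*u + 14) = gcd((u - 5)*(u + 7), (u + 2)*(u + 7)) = u + 7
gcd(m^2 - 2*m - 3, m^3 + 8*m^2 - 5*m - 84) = m - 3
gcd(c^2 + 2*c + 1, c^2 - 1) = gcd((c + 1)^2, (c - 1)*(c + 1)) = c + 1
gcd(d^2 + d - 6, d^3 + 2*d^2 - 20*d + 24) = d - 2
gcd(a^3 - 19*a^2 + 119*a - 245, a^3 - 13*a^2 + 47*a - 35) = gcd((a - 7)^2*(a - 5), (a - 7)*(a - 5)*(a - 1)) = a^2 - 12*a + 35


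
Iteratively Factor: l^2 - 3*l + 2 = (l - 1)*(l - 2)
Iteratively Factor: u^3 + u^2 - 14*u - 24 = (u + 3)*(u^2 - 2*u - 8) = (u + 2)*(u + 3)*(u - 4)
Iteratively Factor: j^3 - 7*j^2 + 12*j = (j)*(j^2 - 7*j + 12) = j*(j - 4)*(j - 3)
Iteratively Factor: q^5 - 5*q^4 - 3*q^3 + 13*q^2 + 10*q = (q - 2)*(q^4 - 3*q^3 - 9*q^2 - 5*q) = (q - 2)*(q + 1)*(q^3 - 4*q^2 - 5*q) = (q - 5)*(q - 2)*(q + 1)*(q^2 + q) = q*(q - 5)*(q - 2)*(q + 1)*(q + 1)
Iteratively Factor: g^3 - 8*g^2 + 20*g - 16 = (g - 4)*(g^2 - 4*g + 4) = (g - 4)*(g - 2)*(g - 2)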